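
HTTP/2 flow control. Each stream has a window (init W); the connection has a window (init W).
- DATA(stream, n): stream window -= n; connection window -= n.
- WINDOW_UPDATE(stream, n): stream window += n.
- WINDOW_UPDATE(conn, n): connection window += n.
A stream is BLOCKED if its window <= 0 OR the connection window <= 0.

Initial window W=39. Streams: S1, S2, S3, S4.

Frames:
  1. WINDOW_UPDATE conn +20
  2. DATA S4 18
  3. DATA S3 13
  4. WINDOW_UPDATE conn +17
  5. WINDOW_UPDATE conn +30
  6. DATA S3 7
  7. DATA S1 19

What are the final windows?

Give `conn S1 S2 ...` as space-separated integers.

Answer: 49 20 39 19 21

Derivation:
Op 1: conn=59 S1=39 S2=39 S3=39 S4=39 blocked=[]
Op 2: conn=41 S1=39 S2=39 S3=39 S4=21 blocked=[]
Op 3: conn=28 S1=39 S2=39 S3=26 S4=21 blocked=[]
Op 4: conn=45 S1=39 S2=39 S3=26 S4=21 blocked=[]
Op 5: conn=75 S1=39 S2=39 S3=26 S4=21 blocked=[]
Op 6: conn=68 S1=39 S2=39 S3=19 S4=21 blocked=[]
Op 7: conn=49 S1=20 S2=39 S3=19 S4=21 blocked=[]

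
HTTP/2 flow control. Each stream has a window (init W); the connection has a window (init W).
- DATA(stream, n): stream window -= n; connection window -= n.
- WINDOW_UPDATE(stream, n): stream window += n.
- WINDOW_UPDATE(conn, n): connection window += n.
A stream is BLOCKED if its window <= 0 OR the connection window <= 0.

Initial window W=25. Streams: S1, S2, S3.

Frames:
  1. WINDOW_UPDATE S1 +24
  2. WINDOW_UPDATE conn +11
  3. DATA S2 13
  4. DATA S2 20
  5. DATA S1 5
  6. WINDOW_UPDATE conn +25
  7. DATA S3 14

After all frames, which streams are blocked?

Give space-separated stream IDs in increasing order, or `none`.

Op 1: conn=25 S1=49 S2=25 S3=25 blocked=[]
Op 2: conn=36 S1=49 S2=25 S3=25 blocked=[]
Op 3: conn=23 S1=49 S2=12 S3=25 blocked=[]
Op 4: conn=3 S1=49 S2=-8 S3=25 blocked=[2]
Op 5: conn=-2 S1=44 S2=-8 S3=25 blocked=[1, 2, 3]
Op 6: conn=23 S1=44 S2=-8 S3=25 blocked=[2]
Op 7: conn=9 S1=44 S2=-8 S3=11 blocked=[2]

Answer: S2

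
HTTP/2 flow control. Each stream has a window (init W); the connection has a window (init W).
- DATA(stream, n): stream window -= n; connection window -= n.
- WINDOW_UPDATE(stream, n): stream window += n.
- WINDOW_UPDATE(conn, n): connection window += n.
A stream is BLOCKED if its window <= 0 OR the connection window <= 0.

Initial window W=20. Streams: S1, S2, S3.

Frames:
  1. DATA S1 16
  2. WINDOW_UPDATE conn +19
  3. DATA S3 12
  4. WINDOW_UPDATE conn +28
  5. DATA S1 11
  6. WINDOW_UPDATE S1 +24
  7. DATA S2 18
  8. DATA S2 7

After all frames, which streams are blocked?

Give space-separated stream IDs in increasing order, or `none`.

Op 1: conn=4 S1=4 S2=20 S3=20 blocked=[]
Op 2: conn=23 S1=4 S2=20 S3=20 blocked=[]
Op 3: conn=11 S1=4 S2=20 S3=8 blocked=[]
Op 4: conn=39 S1=4 S2=20 S3=8 blocked=[]
Op 5: conn=28 S1=-7 S2=20 S3=8 blocked=[1]
Op 6: conn=28 S1=17 S2=20 S3=8 blocked=[]
Op 7: conn=10 S1=17 S2=2 S3=8 blocked=[]
Op 8: conn=3 S1=17 S2=-5 S3=8 blocked=[2]

Answer: S2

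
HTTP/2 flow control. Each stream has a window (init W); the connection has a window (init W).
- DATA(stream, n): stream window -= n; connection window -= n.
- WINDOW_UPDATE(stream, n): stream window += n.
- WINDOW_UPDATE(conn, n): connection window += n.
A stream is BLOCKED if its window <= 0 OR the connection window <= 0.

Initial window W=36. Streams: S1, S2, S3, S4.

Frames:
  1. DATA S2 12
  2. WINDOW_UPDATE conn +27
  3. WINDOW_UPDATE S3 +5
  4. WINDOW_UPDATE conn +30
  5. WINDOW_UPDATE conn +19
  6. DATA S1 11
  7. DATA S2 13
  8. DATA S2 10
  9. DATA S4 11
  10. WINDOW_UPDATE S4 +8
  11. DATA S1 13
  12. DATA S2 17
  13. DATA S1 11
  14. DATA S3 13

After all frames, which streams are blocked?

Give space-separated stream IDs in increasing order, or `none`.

Op 1: conn=24 S1=36 S2=24 S3=36 S4=36 blocked=[]
Op 2: conn=51 S1=36 S2=24 S3=36 S4=36 blocked=[]
Op 3: conn=51 S1=36 S2=24 S3=41 S4=36 blocked=[]
Op 4: conn=81 S1=36 S2=24 S3=41 S4=36 blocked=[]
Op 5: conn=100 S1=36 S2=24 S3=41 S4=36 blocked=[]
Op 6: conn=89 S1=25 S2=24 S3=41 S4=36 blocked=[]
Op 7: conn=76 S1=25 S2=11 S3=41 S4=36 blocked=[]
Op 8: conn=66 S1=25 S2=1 S3=41 S4=36 blocked=[]
Op 9: conn=55 S1=25 S2=1 S3=41 S4=25 blocked=[]
Op 10: conn=55 S1=25 S2=1 S3=41 S4=33 blocked=[]
Op 11: conn=42 S1=12 S2=1 S3=41 S4=33 blocked=[]
Op 12: conn=25 S1=12 S2=-16 S3=41 S4=33 blocked=[2]
Op 13: conn=14 S1=1 S2=-16 S3=41 S4=33 blocked=[2]
Op 14: conn=1 S1=1 S2=-16 S3=28 S4=33 blocked=[2]

Answer: S2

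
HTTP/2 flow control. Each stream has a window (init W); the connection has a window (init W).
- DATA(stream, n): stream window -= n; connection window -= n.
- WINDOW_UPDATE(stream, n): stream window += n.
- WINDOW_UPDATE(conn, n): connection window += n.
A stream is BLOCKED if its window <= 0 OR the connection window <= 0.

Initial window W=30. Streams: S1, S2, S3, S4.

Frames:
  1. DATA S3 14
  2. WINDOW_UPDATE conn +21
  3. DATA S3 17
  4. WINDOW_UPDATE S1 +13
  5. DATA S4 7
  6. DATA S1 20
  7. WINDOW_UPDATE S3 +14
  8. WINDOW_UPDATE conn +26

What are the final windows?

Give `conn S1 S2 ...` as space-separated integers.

Op 1: conn=16 S1=30 S2=30 S3=16 S4=30 blocked=[]
Op 2: conn=37 S1=30 S2=30 S3=16 S4=30 blocked=[]
Op 3: conn=20 S1=30 S2=30 S3=-1 S4=30 blocked=[3]
Op 4: conn=20 S1=43 S2=30 S3=-1 S4=30 blocked=[3]
Op 5: conn=13 S1=43 S2=30 S3=-1 S4=23 blocked=[3]
Op 6: conn=-7 S1=23 S2=30 S3=-1 S4=23 blocked=[1, 2, 3, 4]
Op 7: conn=-7 S1=23 S2=30 S3=13 S4=23 blocked=[1, 2, 3, 4]
Op 8: conn=19 S1=23 S2=30 S3=13 S4=23 blocked=[]

Answer: 19 23 30 13 23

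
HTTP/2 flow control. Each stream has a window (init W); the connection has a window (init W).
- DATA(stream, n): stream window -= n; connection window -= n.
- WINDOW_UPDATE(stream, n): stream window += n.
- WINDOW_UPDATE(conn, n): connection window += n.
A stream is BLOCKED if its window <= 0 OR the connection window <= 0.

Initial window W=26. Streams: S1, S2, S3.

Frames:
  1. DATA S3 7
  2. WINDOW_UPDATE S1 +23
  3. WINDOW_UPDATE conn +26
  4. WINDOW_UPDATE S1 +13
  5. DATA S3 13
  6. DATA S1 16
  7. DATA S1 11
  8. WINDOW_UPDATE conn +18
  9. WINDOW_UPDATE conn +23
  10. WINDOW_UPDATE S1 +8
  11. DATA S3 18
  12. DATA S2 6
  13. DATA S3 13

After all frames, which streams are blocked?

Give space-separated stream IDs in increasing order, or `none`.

Op 1: conn=19 S1=26 S2=26 S3=19 blocked=[]
Op 2: conn=19 S1=49 S2=26 S3=19 blocked=[]
Op 3: conn=45 S1=49 S2=26 S3=19 blocked=[]
Op 4: conn=45 S1=62 S2=26 S3=19 blocked=[]
Op 5: conn=32 S1=62 S2=26 S3=6 blocked=[]
Op 6: conn=16 S1=46 S2=26 S3=6 blocked=[]
Op 7: conn=5 S1=35 S2=26 S3=6 blocked=[]
Op 8: conn=23 S1=35 S2=26 S3=6 blocked=[]
Op 9: conn=46 S1=35 S2=26 S3=6 blocked=[]
Op 10: conn=46 S1=43 S2=26 S3=6 blocked=[]
Op 11: conn=28 S1=43 S2=26 S3=-12 blocked=[3]
Op 12: conn=22 S1=43 S2=20 S3=-12 blocked=[3]
Op 13: conn=9 S1=43 S2=20 S3=-25 blocked=[3]

Answer: S3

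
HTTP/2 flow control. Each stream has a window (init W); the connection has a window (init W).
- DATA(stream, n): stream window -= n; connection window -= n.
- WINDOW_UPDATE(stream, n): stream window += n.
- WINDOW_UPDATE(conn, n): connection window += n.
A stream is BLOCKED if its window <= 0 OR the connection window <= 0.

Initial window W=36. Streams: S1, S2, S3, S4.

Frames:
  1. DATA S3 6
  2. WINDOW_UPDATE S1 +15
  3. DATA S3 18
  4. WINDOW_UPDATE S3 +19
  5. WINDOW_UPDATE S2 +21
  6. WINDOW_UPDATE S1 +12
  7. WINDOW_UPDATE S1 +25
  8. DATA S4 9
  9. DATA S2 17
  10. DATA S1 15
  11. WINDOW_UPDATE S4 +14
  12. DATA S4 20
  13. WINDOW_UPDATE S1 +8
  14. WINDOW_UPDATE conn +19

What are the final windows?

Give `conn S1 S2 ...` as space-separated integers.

Op 1: conn=30 S1=36 S2=36 S3=30 S4=36 blocked=[]
Op 2: conn=30 S1=51 S2=36 S3=30 S4=36 blocked=[]
Op 3: conn=12 S1=51 S2=36 S3=12 S4=36 blocked=[]
Op 4: conn=12 S1=51 S2=36 S3=31 S4=36 blocked=[]
Op 5: conn=12 S1=51 S2=57 S3=31 S4=36 blocked=[]
Op 6: conn=12 S1=63 S2=57 S3=31 S4=36 blocked=[]
Op 7: conn=12 S1=88 S2=57 S3=31 S4=36 blocked=[]
Op 8: conn=3 S1=88 S2=57 S3=31 S4=27 blocked=[]
Op 9: conn=-14 S1=88 S2=40 S3=31 S4=27 blocked=[1, 2, 3, 4]
Op 10: conn=-29 S1=73 S2=40 S3=31 S4=27 blocked=[1, 2, 3, 4]
Op 11: conn=-29 S1=73 S2=40 S3=31 S4=41 blocked=[1, 2, 3, 4]
Op 12: conn=-49 S1=73 S2=40 S3=31 S4=21 blocked=[1, 2, 3, 4]
Op 13: conn=-49 S1=81 S2=40 S3=31 S4=21 blocked=[1, 2, 3, 4]
Op 14: conn=-30 S1=81 S2=40 S3=31 S4=21 blocked=[1, 2, 3, 4]

Answer: -30 81 40 31 21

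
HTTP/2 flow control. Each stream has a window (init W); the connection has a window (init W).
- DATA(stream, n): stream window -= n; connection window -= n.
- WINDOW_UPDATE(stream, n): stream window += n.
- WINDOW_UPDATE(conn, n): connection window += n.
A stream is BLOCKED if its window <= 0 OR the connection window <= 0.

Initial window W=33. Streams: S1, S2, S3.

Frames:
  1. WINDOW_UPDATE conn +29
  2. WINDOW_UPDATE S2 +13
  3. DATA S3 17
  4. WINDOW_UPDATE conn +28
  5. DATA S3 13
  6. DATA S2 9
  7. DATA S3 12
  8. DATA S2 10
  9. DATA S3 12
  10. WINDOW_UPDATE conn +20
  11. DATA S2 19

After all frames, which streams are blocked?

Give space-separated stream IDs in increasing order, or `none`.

Answer: S3

Derivation:
Op 1: conn=62 S1=33 S2=33 S3=33 blocked=[]
Op 2: conn=62 S1=33 S2=46 S3=33 blocked=[]
Op 3: conn=45 S1=33 S2=46 S3=16 blocked=[]
Op 4: conn=73 S1=33 S2=46 S3=16 blocked=[]
Op 5: conn=60 S1=33 S2=46 S3=3 blocked=[]
Op 6: conn=51 S1=33 S2=37 S3=3 blocked=[]
Op 7: conn=39 S1=33 S2=37 S3=-9 blocked=[3]
Op 8: conn=29 S1=33 S2=27 S3=-9 blocked=[3]
Op 9: conn=17 S1=33 S2=27 S3=-21 blocked=[3]
Op 10: conn=37 S1=33 S2=27 S3=-21 blocked=[3]
Op 11: conn=18 S1=33 S2=8 S3=-21 blocked=[3]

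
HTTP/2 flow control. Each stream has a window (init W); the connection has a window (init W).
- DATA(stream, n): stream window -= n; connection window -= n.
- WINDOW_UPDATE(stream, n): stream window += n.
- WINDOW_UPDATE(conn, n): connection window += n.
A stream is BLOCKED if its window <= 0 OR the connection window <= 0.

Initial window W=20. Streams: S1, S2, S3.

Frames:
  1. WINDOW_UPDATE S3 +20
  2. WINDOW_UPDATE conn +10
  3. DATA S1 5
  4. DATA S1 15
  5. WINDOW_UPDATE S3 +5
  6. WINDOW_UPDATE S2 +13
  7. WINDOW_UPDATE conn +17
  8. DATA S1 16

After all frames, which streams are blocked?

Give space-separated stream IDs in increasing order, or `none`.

Op 1: conn=20 S1=20 S2=20 S3=40 blocked=[]
Op 2: conn=30 S1=20 S2=20 S3=40 blocked=[]
Op 3: conn=25 S1=15 S2=20 S3=40 blocked=[]
Op 4: conn=10 S1=0 S2=20 S3=40 blocked=[1]
Op 5: conn=10 S1=0 S2=20 S3=45 blocked=[1]
Op 6: conn=10 S1=0 S2=33 S3=45 blocked=[1]
Op 7: conn=27 S1=0 S2=33 S3=45 blocked=[1]
Op 8: conn=11 S1=-16 S2=33 S3=45 blocked=[1]

Answer: S1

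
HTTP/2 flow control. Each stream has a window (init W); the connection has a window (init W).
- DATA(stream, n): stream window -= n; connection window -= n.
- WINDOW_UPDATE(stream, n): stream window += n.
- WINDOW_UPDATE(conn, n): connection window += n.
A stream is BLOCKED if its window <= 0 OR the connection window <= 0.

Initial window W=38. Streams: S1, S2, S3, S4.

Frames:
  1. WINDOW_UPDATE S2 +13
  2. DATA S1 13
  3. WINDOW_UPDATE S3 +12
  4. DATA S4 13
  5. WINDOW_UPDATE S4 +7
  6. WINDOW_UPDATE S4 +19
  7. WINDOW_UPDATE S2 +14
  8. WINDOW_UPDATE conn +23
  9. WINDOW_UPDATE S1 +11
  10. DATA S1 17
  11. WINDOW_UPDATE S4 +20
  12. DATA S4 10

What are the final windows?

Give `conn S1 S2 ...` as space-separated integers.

Answer: 8 19 65 50 61

Derivation:
Op 1: conn=38 S1=38 S2=51 S3=38 S4=38 blocked=[]
Op 2: conn=25 S1=25 S2=51 S3=38 S4=38 blocked=[]
Op 3: conn=25 S1=25 S2=51 S3=50 S4=38 blocked=[]
Op 4: conn=12 S1=25 S2=51 S3=50 S4=25 blocked=[]
Op 5: conn=12 S1=25 S2=51 S3=50 S4=32 blocked=[]
Op 6: conn=12 S1=25 S2=51 S3=50 S4=51 blocked=[]
Op 7: conn=12 S1=25 S2=65 S3=50 S4=51 blocked=[]
Op 8: conn=35 S1=25 S2=65 S3=50 S4=51 blocked=[]
Op 9: conn=35 S1=36 S2=65 S3=50 S4=51 blocked=[]
Op 10: conn=18 S1=19 S2=65 S3=50 S4=51 blocked=[]
Op 11: conn=18 S1=19 S2=65 S3=50 S4=71 blocked=[]
Op 12: conn=8 S1=19 S2=65 S3=50 S4=61 blocked=[]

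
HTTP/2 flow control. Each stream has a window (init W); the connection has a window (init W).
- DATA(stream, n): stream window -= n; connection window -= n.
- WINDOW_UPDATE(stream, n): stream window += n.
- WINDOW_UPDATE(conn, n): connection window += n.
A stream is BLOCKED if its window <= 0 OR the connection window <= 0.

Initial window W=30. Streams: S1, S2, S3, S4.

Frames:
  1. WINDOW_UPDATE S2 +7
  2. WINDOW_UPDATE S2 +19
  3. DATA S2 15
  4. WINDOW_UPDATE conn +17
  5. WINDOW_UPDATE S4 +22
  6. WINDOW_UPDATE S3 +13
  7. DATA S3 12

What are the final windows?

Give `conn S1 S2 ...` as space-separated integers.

Answer: 20 30 41 31 52

Derivation:
Op 1: conn=30 S1=30 S2=37 S3=30 S4=30 blocked=[]
Op 2: conn=30 S1=30 S2=56 S3=30 S4=30 blocked=[]
Op 3: conn=15 S1=30 S2=41 S3=30 S4=30 blocked=[]
Op 4: conn=32 S1=30 S2=41 S3=30 S4=30 blocked=[]
Op 5: conn=32 S1=30 S2=41 S3=30 S4=52 blocked=[]
Op 6: conn=32 S1=30 S2=41 S3=43 S4=52 blocked=[]
Op 7: conn=20 S1=30 S2=41 S3=31 S4=52 blocked=[]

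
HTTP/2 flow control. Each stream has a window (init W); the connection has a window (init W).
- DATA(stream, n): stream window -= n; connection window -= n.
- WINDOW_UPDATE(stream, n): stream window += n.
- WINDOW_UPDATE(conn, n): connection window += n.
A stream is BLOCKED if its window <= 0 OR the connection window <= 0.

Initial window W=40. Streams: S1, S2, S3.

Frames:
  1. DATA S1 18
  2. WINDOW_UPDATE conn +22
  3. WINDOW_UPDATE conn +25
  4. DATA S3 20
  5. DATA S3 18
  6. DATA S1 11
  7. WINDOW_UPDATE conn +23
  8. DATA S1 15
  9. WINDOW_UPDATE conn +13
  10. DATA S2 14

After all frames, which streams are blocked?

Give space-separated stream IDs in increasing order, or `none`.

Op 1: conn=22 S1=22 S2=40 S3=40 blocked=[]
Op 2: conn=44 S1=22 S2=40 S3=40 blocked=[]
Op 3: conn=69 S1=22 S2=40 S3=40 blocked=[]
Op 4: conn=49 S1=22 S2=40 S3=20 blocked=[]
Op 5: conn=31 S1=22 S2=40 S3=2 blocked=[]
Op 6: conn=20 S1=11 S2=40 S3=2 blocked=[]
Op 7: conn=43 S1=11 S2=40 S3=2 blocked=[]
Op 8: conn=28 S1=-4 S2=40 S3=2 blocked=[1]
Op 9: conn=41 S1=-4 S2=40 S3=2 blocked=[1]
Op 10: conn=27 S1=-4 S2=26 S3=2 blocked=[1]

Answer: S1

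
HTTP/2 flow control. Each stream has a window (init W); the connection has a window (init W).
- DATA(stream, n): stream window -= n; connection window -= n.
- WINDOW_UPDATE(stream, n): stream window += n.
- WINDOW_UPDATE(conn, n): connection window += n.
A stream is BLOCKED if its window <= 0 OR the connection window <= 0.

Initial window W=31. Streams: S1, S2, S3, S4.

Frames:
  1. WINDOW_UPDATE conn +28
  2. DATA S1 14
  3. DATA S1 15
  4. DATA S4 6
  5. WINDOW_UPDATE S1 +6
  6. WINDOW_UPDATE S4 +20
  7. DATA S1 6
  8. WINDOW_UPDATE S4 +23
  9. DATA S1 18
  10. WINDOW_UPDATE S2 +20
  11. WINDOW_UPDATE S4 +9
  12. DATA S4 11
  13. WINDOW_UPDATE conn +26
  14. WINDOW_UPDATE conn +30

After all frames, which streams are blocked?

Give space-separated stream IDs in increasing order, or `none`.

Answer: S1

Derivation:
Op 1: conn=59 S1=31 S2=31 S3=31 S4=31 blocked=[]
Op 2: conn=45 S1=17 S2=31 S3=31 S4=31 blocked=[]
Op 3: conn=30 S1=2 S2=31 S3=31 S4=31 blocked=[]
Op 4: conn=24 S1=2 S2=31 S3=31 S4=25 blocked=[]
Op 5: conn=24 S1=8 S2=31 S3=31 S4=25 blocked=[]
Op 6: conn=24 S1=8 S2=31 S3=31 S4=45 blocked=[]
Op 7: conn=18 S1=2 S2=31 S3=31 S4=45 blocked=[]
Op 8: conn=18 S1=2 S2=31 S3=31 S4=68 blocked=[]
Op 9: conn=0 S1=-16 S2=31 S3=31 S4=68 blocked=[1, 2, 3, 4]
Op 10: conn=0 S1=-16 S2=51 S3=31 S4=68 blocked=[1, 2, 3, 4]
Op 11: conn=0 S1=-16 S2=51 S3=31 S4=77 blocked=[1, 2, 3, 4]
Op 12: conn=-11 S1=-16 S2=51 S3=31 S4=66 blocked=[1, 2, 3, 4]
Op 13: conn=15 S1=-16 S2=51 S3=31 S4=66 blocked=[1]
Op 14: conn=45 S1=-16 S2=51 S3=31 S4=66 blocked=[1]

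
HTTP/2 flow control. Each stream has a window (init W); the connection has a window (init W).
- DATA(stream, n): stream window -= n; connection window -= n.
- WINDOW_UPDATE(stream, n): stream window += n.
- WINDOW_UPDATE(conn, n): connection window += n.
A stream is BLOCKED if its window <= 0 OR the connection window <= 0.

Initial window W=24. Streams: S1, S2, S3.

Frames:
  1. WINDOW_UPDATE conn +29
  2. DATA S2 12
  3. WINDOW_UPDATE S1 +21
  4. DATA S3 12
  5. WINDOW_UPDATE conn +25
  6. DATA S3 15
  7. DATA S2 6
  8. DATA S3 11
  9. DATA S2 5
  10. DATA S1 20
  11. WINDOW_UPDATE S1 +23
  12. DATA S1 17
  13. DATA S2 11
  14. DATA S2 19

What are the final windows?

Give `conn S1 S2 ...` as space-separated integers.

Op 1: conn=53 S1=24 S2=24 S3=24 blocked=[]
Op 2: conn=41 S1=24 S2=12 S3=24 blocked=[]
Op 3: conn=41 S1=45 S2=12 S3=24 blocked=[]
Op 4: conn=29 S1=45 S2=12 S3=12 blocked=[]
Op 5: conn=54 S1=45 S2=12 S3=12 blocked=[]
Op 6: conn=39 S1=45 S2=12 S3=-3 blocked=[3]
Op 7: conn=33 S1=45 S2=6 S3=-3 blocked=[3]
Op 8: conn=22 S1=45 S2=6 S3=-14 blocked=[3]
Op 9: conn=17 S1=45 S2=1 S3=-14 blocked=[3]
Op 10: conn=-3 S1=25 S2=1 S3=-14 blocked=[1, 2, 3]
Op 11: conn=-3 S1=48 S2=1 S3=-14 blocked=[1, 2, 3]
Op 12: conn=-20 S1=31 S2=1 S3=-14 blocked=[1, 2, 3]
Op 13: conn=-31 S1=31 S2=-10 S3=-14 blocked=[1, 2, 3]
Op 14: conn=-50 S1=31 S2=-29 S3=-14 blocked=[1, 2, 3]

Answer: -50 31 -29 -14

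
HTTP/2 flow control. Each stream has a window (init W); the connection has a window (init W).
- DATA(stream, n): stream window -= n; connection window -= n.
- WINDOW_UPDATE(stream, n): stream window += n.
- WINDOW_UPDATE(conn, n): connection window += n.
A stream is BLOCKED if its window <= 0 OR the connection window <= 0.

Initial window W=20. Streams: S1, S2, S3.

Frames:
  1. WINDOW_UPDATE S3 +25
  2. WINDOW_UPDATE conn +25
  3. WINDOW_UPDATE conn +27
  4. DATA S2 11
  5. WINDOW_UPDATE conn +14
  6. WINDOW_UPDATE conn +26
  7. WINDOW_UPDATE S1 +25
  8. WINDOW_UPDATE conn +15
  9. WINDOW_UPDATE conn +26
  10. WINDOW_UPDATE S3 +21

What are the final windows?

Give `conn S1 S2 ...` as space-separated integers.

Answer: 142 45 9 66

Derivation:
Op 1: conn=20 S1=20 S2=20 S3=45 blocked=[]
Op 2: conn=45 S1=20 S2=20 S3=45 blocked=[]
Op 3: conn=72 S1=20 S2=20 S3=45 blocked=[]
Op 4: conn=61 S1=20 S2=9 S3=45 blocked=[]
Op 5: conn=75 S1=20 S2=9 S3=45 blocked=[]
Op 6: conn=101 S1=20 S2=9 S3=45 blocked=[]
Op 7: conn=101 S1=45 S2=9 S3=45 blocked=[]
Op 8: conn=116 S1=45 S2=9 S3=45 blocked=[]
Op 9: conn=142 S1=45 S2=9 S3=45 blocked=[]
Op 10: conn=142 S1=45 S2=9 S3=66 blocked=[]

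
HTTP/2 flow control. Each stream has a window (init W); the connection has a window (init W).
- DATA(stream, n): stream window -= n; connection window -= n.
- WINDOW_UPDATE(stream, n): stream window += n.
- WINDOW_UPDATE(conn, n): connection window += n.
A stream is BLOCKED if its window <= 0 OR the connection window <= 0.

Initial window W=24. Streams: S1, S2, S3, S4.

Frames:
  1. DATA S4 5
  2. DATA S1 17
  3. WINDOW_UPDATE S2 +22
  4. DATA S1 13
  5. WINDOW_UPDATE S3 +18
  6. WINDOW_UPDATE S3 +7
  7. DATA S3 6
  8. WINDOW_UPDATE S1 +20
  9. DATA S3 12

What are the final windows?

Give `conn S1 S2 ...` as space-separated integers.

Answer: -29 14 46 31 19

Derivation:
Op 1: conn=19 S1=24 S2=24 S3=24 S4=19 blocked=[]
Op 2: conn=2 S1=7 S2=24 S3=24 S4=19 blocked=[]
Op 3: conn=2 S1=7 S2=46 S3=24 S4=19 blocked=[]
Op 4: conn=-11 S1=-6 S2=46 S3=24 S4=19 blocked=[1, 2, 3, 4]
Op 5: conn=-11 S1=-6 S2=46 S3=42 S4=19 blocked=[1, 2, 3, 4]
Op 6: conn=-11 S1=-6 S2=46 S3=49 S4=19 blocked=[1, 2, 3, 4]
Op 7: conn=-17 S1=-6 S2=46 S3=43 S4=19 blocked=[1, 2, 3, 4]
Op 8: conn=-17 S1=14 S2=46 S3=43 S4=19 blocked=[1, 2, 3, 4]
Op 9: conn=-29 S1=14 S2=46 S3=31 S4=19 blocked=[1, 2, 3, 4]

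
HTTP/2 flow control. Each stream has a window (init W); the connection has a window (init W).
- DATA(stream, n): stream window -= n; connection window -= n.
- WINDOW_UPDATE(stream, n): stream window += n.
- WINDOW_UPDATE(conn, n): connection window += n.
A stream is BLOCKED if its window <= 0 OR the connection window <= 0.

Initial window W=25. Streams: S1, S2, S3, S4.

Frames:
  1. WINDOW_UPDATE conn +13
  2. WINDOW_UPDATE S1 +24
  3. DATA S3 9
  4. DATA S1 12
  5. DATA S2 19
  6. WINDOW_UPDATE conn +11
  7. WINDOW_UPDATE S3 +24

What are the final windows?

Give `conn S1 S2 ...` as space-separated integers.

Op 1: conn=38 S1=25 S2=25 S3=25 S4=25 blocked=[]
Op 2: conn=38 S1=49 S2=25 S3=25 S4=25 blocked=[]
Op 3: conn=29 S1=49 S2=25 S3=16 S4=25 blocked=[]
Op 4: conn=17 S1=37 S2=25 S3=16 S4=25 blocked=[]
Op 5: conn=-2 S1=37 S2=6 S3=16 S4=25 blocked=[1, 2, 3, 4]
Op 6: conn=9 S1=37 S2=6 S3=16 S4=25 blocked=[]
Op 7: conn=9 S1=37 S2=6 S3=40 S4=25 blocked=[]

Answer: 9 37 6 40 25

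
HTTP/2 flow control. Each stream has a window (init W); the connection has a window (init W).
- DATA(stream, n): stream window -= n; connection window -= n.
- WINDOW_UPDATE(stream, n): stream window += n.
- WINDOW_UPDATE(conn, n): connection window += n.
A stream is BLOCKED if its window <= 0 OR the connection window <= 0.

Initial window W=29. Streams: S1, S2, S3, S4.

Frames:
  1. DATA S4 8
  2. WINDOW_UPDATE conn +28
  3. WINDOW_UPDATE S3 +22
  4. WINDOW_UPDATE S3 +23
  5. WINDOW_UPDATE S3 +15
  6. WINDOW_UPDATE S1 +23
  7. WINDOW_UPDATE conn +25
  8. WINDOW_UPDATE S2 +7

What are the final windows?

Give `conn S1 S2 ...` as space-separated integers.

Op 1: conn=21 S1=29 S2=29 S3=29 S4=21 blocked=[]
Op 2: conn=49 S1=29 S2=29 S3=29 S4=21 blocked=[]
Op 3: conn=49 S1=29 S2=29 S3=51 S4=21 blocked=[]
Op 4: conn=49 S1=29 S2=29 S3=74 S4=21 blocked=[]
Op 5: conn=49 S1=29 S2=29 S3=89 S4=21 blocked=[]
Op 6: conn=49 S1=52 S2=29 S3=89 S4=21 blocked=[]
Op 7: conn=74 S1=52 S2=29 S3=89 S4=21 blocked=[]
Op 8: conn=74 S1=52 S2=36 S3=89 S4=21 blocked=[]

Answer: 74 52 36 89 21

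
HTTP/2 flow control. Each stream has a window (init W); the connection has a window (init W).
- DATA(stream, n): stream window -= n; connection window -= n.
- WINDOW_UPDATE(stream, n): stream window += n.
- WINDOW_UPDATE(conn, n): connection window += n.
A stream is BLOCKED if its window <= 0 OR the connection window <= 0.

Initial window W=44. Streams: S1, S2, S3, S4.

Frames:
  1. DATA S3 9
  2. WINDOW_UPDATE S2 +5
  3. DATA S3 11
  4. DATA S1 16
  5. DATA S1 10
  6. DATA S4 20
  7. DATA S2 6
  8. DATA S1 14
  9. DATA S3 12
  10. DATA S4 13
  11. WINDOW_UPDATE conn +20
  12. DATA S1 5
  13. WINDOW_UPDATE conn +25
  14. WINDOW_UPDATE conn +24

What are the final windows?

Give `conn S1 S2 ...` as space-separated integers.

Op 1: conn=35 S1=44 S2=44 S3=35 S4=44 blocked=[]
Op 2: conn=35 S1=44 S2=49 S3=35 S4=44 blocked=[]
Op 3: conn=24 S1=44 S2=49 S3=24 S4=44 blocked=[]
Op 4: conn=8 S1=28 S2=49 S3=24 S4=44 blocked=[]
Op 5: conn=-2 S1=18 S2=49 S3=24 S4=44 blocked=[1, 2, 3, 4]
Op 6: conn=-22 S1=18 S2=49 S3=24 S4=24 blocked=[1, 2, 3, 4]
Op 7: conn=-28 S1=18 S2=43 S3=24 S4=24 blocked=[1, 2, 3, 4]
Op 8: conn=-42 S1=4 S2=43 S3=24 S4=24 blocked=[1, 2, 3, 4]
Op 9: conn=-54 S1=4 S2=43 S3=12 S4=24 blocked=[1, 2, 3, 4]
Op 10: conn=-67 S1=4 S2=43 S3=12 S4=11 blocked=[1, 2, 3, 4]
Op 11: conn=-47 S1=4 S2=43 S3=12 S4=11 blocked=[1, 2, 3, 4]
Op 12: conn=-52 S1=-1 S2=43 S3=12 S4=11 blocked=[1, 2, 3, 4]
Op 13: conn=-27 S1=-1 S2=43 S3=12 S4=11 blocked=[1, 2, 3, 4]
Op 14: conn=-3 S1=-1 S2=43 S3=12 S4=11 blocked=[1, 2, 3, 4]

Answer: -3 -1 43 12 11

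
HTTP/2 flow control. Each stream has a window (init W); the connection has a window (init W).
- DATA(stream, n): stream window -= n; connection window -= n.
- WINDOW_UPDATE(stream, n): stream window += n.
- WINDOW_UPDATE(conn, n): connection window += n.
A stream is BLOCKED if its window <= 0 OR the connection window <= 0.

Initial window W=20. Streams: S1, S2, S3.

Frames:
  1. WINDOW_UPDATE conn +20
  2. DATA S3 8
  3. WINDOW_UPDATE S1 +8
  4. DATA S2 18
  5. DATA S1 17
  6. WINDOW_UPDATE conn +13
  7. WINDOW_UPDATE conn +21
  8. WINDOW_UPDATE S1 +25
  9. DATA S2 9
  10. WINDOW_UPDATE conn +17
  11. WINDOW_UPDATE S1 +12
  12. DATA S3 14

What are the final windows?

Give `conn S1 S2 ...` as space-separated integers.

Answer: 25 48 -7 -2

Derivation:
Op 1: conn=40 S1=20 S2=20 S3=20 blocked=[]
Op 2: conn=32 S1=20 S2=20 S3=12 blocked=[]
Op 3: conn=32 S1=28 S2=20 S3=12 blocked=[]
Op 4: conn=14 S1=28 S2=2 S3=12 blocked=[]
Op 5: conn=-3 S1=11 S2=2 S3=12 blocked=[1, 2, 3]
Op 6: conn=10 S1=11 S2=2 S3=12 blocked=[]
Op 7: conn=31 S1=11 S2=2 S3=12 blocked=[]
Op 8: conn=31 S1=36 S2=2 S3=12 blocked=[]
Op 9: conn=22 S1=36 S2=-7 S3=12 blocked=[2]
Op 10: conn=39 S1=36 S2=-7 S3=12 blocked=[2]
Op 11: conn=39 S1=48 S2=-7 S3=12 blocked=[2]
Op 12: conn=25 S1=48 S2=-7 S3=-2 blocked=[2, 3]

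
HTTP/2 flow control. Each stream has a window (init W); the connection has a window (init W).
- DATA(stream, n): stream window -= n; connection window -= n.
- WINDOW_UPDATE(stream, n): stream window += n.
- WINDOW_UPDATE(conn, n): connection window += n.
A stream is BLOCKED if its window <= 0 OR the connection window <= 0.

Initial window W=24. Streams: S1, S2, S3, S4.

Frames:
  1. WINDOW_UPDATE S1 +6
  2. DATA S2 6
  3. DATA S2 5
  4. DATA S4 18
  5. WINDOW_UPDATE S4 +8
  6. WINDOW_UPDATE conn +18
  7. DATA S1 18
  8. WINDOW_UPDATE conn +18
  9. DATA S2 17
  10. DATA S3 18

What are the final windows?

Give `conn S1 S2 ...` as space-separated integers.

Answer: -22 12 -4 6 14

Derivation:
Op 1: conn=24 S1=30 S2=24 S3=24 S4=24 blocked=[]
Op 2: conn=18 S1=30 S2=18 S3=24 S4=24 blocked=[]
Op 3: conn=13 S1=30 S2=13 S3=24 S4=24 blocked=[]
Op 4: conn=-5 S1=30 S2=13 S3=24 S4=6 blocked=[1, 2, 3, 4]
Op 5: conn=-5 S1=30 S2=13 S3=24 S4=14 blocked=[1, 2, 3, 4]
Op 6: conn=13 S1=30 S2=13 S3=24 S4=14 blocked=[]
Op 7: conn=-5 S1=12 S2=13 S3=24 S4=14 blocked=[1, 2, 3, 4]
Op 8: conn=13 S1=12 S2=13 S3=24 S4=14 blocked=[]
Op 9: conn=-4 S1=12 S2=-4 S3=24 S4=14 blocked=[1, 2, 3, 4]
Op 10: conn=-22 S1=12 S2=-4 S3=6 S4=14 blocked=[1, 2, 3, 4]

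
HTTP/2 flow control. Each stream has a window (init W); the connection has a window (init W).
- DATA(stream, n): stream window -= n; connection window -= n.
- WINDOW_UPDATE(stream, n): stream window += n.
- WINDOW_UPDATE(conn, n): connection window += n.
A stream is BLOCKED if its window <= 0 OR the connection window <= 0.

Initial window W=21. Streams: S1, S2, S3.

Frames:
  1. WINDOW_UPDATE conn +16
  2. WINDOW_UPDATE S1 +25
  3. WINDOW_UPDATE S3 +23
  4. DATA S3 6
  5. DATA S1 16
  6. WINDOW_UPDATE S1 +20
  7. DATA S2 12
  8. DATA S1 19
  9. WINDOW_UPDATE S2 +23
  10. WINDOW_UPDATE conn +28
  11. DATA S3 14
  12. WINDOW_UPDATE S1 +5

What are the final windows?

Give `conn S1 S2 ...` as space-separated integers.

Answer: -2 36 32 24

Derivation:
Op 1: conn=37 S1=21 S2=21 S3=21 blocked=[]
Op 2: conn=37 S1=46 S2=21 S3=21 blocked=[]
Op 3: conn=37 S1=46 S2=21 S3=44 blocked=[]
Op 4: conn=31 S1=46 S2=21 S3=38 blocked=[]
Op 5: conn=15 S1=30 S2=21 S3=38 blocked=[]
Op 6: conn=15 S1=50 S2=21 S3=38 blocked=[]
Op 7: conn=3 S1=50 S2=9 S3=38 blocked=[]
Op 8: conn=-16 S1=31 S2=9 S3=38 blocked=[1, 2, 3]
Op 9: conn=-16 S1=31 S2=32 S3=38 blocked=[1, 2, 3]
Op 10: conn=12 S1=31 S2=32 S3=38 blocked=[]
Op 11: conn=-2 S1=31 S2=32 S3=24 blocked=[1, 2, 3]
Op 12: conn=-2 S1=36 S2=32 S3=24 blocked=[1, 2, 3]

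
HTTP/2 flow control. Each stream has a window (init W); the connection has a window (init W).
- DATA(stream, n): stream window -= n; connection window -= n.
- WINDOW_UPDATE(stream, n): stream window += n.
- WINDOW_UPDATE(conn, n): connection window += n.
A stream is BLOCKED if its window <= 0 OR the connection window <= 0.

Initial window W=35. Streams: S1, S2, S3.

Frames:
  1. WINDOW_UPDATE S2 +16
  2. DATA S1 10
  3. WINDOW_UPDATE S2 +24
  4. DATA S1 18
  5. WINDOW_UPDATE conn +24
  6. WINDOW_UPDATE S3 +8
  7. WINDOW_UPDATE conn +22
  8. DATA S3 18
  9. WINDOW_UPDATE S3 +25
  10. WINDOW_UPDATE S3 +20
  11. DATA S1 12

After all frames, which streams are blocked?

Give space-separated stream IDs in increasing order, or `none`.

Op 1: conn=35 S1=35 S2=51 S3=35 blocked=[]
Op 2: conn=25 S1=25 S2=51 S3=35 blocked=[]
Op 3: conn=25 S1=25 S2=75 S3=35 blocked=[]
Op 4: conn=7 S1=7 S2=75 S3=35 blocked=[]
Op 5: conn=31 S1=7 S2=75 S3=35 blocked=[]
Op 6: conn=31 S1=7 S2=75 S3=43 blocked=[]
Op 7: conn=53 S1=7 S2=75 S3=43 blocked=[]
Op 8: conn=35 S1=7 S2=75 S3=25 blocked=[]
Op 9: conn=35 S1=7 S2=75 S3=50 blocked=[]
Op 10: conn=35 S1=7 S2=75 S3=70 blocked=[]
Op 11: conn=23 S1=-5 S2=75 S3=70 blocked=[1]

Answer: S1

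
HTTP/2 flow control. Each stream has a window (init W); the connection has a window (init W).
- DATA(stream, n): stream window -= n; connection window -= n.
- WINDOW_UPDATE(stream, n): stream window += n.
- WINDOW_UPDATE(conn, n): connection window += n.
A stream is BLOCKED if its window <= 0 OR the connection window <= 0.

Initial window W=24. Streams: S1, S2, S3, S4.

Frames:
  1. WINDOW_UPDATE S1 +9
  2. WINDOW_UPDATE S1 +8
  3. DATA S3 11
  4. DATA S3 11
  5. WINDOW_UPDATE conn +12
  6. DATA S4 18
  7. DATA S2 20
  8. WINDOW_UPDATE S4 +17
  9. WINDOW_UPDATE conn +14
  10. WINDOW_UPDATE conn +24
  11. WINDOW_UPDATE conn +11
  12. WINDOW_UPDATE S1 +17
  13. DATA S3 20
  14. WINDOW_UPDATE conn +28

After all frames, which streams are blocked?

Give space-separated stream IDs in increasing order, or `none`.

Op 1: conn=24 S1=33 S2=24 S3=24 S4=24 blocked=[]
Op 2: conn=24 S1=41 S2=24 S3=24 S4=24 blocked=[]
Op 3: conn=13 S1=41 S2=24 S3=13 S4=24 blocked=[]
Op 4: conn=2 S1=41 S2=24 S3=2 S4=24 blocked=[]
Op 5: conn=14 S1=41 S2=24 S3=2 S4=24 blocked=[]
Op 6: conn=-4 S1=41 S2=24 S3=2 S4=6 blocked=[1, 2, 3, 4]
Op 7: conn=-24 S1=41 S2=4 S3=2 S4=6 blocked=[1, 2, 3, 4]
Op 8: conn=-24 S1=41 S2=4 S3=2 S4=23 blocked=[1, 2, 3, 4]
Op 9: conn=-10 S1=41 S2=4 S3=2 S4=23 blocked=[1, 2, 3, 4]
Op 10: conn=14 S1=41 S2=4 S3=2 S4=23 blocked=[]
Op 11: conn=25 S1=41 S2=4 S3=2 S4=23 blocked=[]
Op 12: conn=25 S1=58 S2=4 S3=2 S4=23 blocked=[]
Op 13: conn=5 S1=58 S2=4 S3=-18 S4=23 blocked=[3]
Op 14: conn=33 S1=58 S2=4 S3=-18 S4=23 blocked=[3]

Answer: S3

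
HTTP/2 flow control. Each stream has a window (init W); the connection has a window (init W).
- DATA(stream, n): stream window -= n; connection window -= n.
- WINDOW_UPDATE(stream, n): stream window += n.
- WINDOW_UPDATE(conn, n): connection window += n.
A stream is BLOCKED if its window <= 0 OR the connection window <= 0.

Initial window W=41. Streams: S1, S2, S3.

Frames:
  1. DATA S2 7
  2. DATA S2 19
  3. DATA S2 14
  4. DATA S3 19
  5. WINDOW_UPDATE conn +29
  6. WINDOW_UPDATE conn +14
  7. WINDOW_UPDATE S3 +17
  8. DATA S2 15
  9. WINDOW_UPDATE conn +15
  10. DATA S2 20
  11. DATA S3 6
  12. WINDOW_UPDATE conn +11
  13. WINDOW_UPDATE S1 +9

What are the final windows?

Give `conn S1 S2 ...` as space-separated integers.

Answer: 10 50 -34 33

Derivation:
Op 1: conn=34 S1=41 S2=34 S3=41 blocked=[]
Op 2: conn=15 S1=41 S2=15 S3=41 blocked=[]
Op 3: conn=1 S1=41 S2=1 S3=41 blocked=[]
Op 4: conn=-18 S1=41 S2=1 S3=22 blocked=[1, 2, 3]
Op 5: conn=11 S1=41 S2=1 S3=22 blocked=[]
Op 6: conn=25 S1=41 S2=1 S3=22 blocked=[]
Op 7: conn=25 S1=41 S2=1 S3=39 blocked=[]
Op 8: conn=10 S1=41 S2=-14 S3=39 blocked=[2]
Op 9: conn=25 S1=41 S2=-14 S3=39 blocked=[2]
Op 10: conn=5 S1=41 S2=-34 S3=39 blocked=[2]
Op 11: conn=-1 S1=41 S2=-34 S3=33 blocked=[1, 2, 3]
Op 12: conn=10 S1=41 S2=-34 S3=33 blocked=[2]
Op 13: conn=10 S1=50 S2=-34 S3=33 blocked=[2]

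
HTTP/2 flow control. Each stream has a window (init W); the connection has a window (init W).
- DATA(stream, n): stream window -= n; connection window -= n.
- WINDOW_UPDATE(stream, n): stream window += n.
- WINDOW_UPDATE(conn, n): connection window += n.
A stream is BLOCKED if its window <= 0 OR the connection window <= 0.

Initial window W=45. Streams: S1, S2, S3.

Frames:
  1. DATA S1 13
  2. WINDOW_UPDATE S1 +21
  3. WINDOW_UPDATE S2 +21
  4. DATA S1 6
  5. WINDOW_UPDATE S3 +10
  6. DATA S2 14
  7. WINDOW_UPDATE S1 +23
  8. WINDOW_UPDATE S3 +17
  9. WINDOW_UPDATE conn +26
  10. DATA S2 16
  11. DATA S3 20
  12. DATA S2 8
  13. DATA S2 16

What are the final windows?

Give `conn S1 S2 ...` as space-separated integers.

Answer: -22 70 12 52

Derivation:
Op 1: conn=32 S1=32 S2=45 S3=45 blocked=[]
Op 2: conn=32 S1=53 S2=45 S3=45 blocked=[]
Op 3: conn=32 S1=53 S2=66 S3=45 blocked=[]
Op 4: conn=26 S1=47 S2=66 S3=45 blocked=[]
Op 5: conn=26 S1=47 S2=66 S3=55 blocked=[]
Op 6: conn=12 S1=47 S2=52 S3=55 blocked=[]
Op 7: conn=12 S1=70 S2=52 S3=55 blocked=[]
Op 8: conn=12 S1=70 S2=52 S3=72 blocked=[]
Op 9: conn=38 S1=70 S2=52 S3=72 blocked=[]
Op 10: conn=22 S1=70 S2=36 S3=72 blocked=[]
Op 11: conn=2 S1=70 S2=36 S3=52 blocked=[]
Op 12: conn=-6 S1=70 S2=28 S3=52 blocked=[1, 2, 3]
Op 13: conn=-22 S1=70 S2=12 S3=52 blocked=[1, 2, 3]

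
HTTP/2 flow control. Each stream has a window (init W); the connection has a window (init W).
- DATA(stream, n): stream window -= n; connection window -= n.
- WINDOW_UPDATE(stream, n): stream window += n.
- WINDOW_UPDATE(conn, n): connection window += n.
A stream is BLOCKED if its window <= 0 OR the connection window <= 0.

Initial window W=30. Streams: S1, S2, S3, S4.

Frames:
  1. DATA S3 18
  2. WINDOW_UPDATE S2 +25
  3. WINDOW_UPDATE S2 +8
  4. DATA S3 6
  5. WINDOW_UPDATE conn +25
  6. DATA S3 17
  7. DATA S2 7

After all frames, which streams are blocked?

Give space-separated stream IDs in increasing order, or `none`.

Answer: S3

Derivation:
Op 1: conn=12 S1=30 S2=30 S3=12 S4=30 blocked=[]
Op 2: conn=12 S1=30 S2=55 S3=12 S4=30 blocked=[]
Op 3: conn=12 S1=30 S2=63 S3=12 S4=30 blocked=[]
Op 4: conn=6 S1=30 S2=63 S3=6 S4=30 blocked=[]
Op 5: conn=31 S1=30 S2=63 S3=6 S4=30 blocked=[]
Op 6: conn=14 S1=30 S2=63 S3=-11 S4=30 blocked=[3]
Op 7: conn=7 S1=30 S2=56 S3=-11 S4=30 blocked=[3]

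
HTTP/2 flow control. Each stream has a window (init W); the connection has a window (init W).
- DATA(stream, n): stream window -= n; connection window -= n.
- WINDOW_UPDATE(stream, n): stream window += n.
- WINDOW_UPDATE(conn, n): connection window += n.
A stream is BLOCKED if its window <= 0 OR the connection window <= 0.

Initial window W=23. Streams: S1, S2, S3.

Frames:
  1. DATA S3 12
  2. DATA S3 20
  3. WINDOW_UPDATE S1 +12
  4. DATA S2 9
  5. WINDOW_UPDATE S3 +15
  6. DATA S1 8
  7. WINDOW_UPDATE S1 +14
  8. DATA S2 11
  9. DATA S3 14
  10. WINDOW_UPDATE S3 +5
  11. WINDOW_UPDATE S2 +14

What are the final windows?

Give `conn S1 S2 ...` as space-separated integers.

Answer: -51 41 17 -3

Derivation:
Op 1: conn=11 S1=23 S2=23 S3=11 blocked=[]
Op 2: conn=-9 S1=23 S2=23 S3=-9 blocked=[1, 2, 3]
Op 3: conn=-9 S1=35 S2=23 S3=-9 blocked=[1, 2, 3]
Op 4: conn=-18 S1=35 S2=14 S3=-9 blocked=[1, 2, 3]
Op 5: conn=-18 S1=35 S2=14 S3=6 blocked=[1, 2, 3]
Op 6: conn=-26 S1=27 S2=14 S3=6 blocked=[1, 2, 3]
Op 7: conn=-26 S1=41 S2=14 S3=6 blocked=[1, 2, 3]
Op 8: conn=-37 S1=41 S2=3 S3=6 blocked=[1, 2, 3]
Op 9: conn=-51 S1=41 S2=3 S3=-8 blocked=[1, 2, 3]
Op 10: conn=-51 S1=41 S2=3 S3=-3 blocked=[1, 2, 3]
Op 11: conn=-51 S1=41 S2=17 S3=-3 blocked=[1, 2, 3]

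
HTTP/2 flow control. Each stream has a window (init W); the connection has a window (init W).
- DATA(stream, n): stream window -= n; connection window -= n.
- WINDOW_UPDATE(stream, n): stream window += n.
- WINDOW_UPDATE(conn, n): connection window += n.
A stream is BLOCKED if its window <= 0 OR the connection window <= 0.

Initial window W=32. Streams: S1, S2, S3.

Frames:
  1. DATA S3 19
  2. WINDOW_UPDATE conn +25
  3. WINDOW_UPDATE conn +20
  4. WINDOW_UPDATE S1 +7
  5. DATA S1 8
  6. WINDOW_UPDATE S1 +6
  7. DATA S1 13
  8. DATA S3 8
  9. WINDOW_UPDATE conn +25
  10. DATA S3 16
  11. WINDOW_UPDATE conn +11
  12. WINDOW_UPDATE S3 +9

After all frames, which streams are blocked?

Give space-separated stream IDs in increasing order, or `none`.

Answer: S3

Derivation:
Op 1: conn=13 S1=32 S2=32 S3=13 blocked=[]
Op 2: conn=38 S1=32 S2=32 S3=13 blocked=[]
Op 3: conn=58 S1=32 S2=32 S3=13 blocked=[]
Op 4: conn=58 S1=39 S2=32 S3=13 blocked=[]
Op 5: conn=50 S1=31 S2=32 S3=13 blocked=[]
Op 6: conn=50 S1=37 S2=32 S3=13 blocked=[]
Op 7: conn=37 S1=24 S2=32 S3=13 blocked=[]
Op 8: conn=29 S1=24 S2=32 S3=5 blocked=[]
Op 9: conn=54 S1=24 S2=32 S3=5 blocked=[]
Op 10: conn=38 S1=24 S2=32 S3=-11 blocked=[3]
Op 11: conn=49 S1=24 S2=32 S3=-11 blocked=[3]
Op 12: conn=49 S1=24 S2=32 S3=-2 blocked=[3]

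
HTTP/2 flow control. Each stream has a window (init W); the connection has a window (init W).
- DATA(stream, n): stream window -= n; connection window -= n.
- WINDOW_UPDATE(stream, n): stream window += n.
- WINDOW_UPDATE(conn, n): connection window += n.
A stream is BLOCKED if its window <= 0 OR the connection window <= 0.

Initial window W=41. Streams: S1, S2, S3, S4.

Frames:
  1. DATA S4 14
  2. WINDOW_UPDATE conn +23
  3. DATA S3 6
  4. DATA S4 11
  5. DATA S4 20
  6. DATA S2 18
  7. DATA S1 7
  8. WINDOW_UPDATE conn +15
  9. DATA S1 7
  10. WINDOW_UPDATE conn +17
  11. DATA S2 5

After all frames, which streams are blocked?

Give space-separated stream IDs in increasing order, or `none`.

Op 1: conn=27 S1=41 S2=41 S3=41 S4=27 blocked=[]
Op 2: conn=50 S1=41 S2=41 S3=41 S4=27 blocked=[]
Op 3: conn=44 S1=41 S2=41 S3=35 S4=27 blocked=[]
Op 4: conn=33 S1=41 S2=41 S3=35 S4=16 blocked=[]
Op 5: conn=13 S1=41 S2=41 S3=35 S4=-4 blocked=[4]
Op 6: conn=-5 S1=41 S2=23 S3=35 S4=-4 blocked=[1, 2, 3, 4]
Op 7: conn=-12 S1=34 S2=23 S3=35 S4=-4 blocked=[1, 2, 3, 4]
Op 8: conn=3 S1=34 S2=23 S3=35 S4=-4 blocked=[4]
Op 9: conn=-4 S1=27 S2=23 S3=35 S4=-4 blocked=[1, 2, 3, 4]
Op 10: conn=13 S1=27 S2=23 S3=35 S4=-4 blocked=[4]
Op 11: conn=8 S1=27 S2=18 S3=35 S4=-4 blocked=[4]

Answer: S4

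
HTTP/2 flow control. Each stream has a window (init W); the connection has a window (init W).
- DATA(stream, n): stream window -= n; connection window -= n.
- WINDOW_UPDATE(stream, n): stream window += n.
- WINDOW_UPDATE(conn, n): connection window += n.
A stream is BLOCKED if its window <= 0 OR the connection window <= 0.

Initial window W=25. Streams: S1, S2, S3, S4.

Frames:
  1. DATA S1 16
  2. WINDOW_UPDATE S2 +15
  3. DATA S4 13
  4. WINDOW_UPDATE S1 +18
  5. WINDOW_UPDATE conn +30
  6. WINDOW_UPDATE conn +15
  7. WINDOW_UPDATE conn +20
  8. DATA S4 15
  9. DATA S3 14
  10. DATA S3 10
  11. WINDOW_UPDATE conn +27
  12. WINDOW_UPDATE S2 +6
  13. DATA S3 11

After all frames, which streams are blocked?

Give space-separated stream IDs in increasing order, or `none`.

Answer: S3 S4

Derivation:
Op 1: conn=9 S1=9 S2=25 S3=25 S4=25 blocked=[]
Op 2: conn=9 S1=9 S2=40 S3=25 S4=25 blocked=[]
Op 3: conn=-4 S1=9 S2=40 S3=25 S4=12 blocked=[1, 2, 3, 4]
Op 4: conn=-4 S1=27 S2=40 S3=25 S4=12 blocked=[1, 2, 3, 4]
Op 5: conn=26 S1=27 S2=40 S3=25 S4=12 blocked=[]
Op 6: conn=41 S1=27 S2=40 S3=25 S4=12 blocked=[]
Op 7: conn=61 S1=27 S2=40 S3=25 S4=12 blocked=[]
Op 8: conn=46 S1=27 S2=40 S3=25 S4=-3 blocked=[4]
Op 9: conn=32 S1=27 S2=40 S3=11 S4=-3 blocked=[4]
Op 10: conn=22 S1=27 S2=40 S3=1 S4=-3 blocked=[4]
Op 11: conn=49 S1=27 S2=40 S3=1 S4=-3 blocked=[4]
Op 12: conn=49 S1=27 S2=46 S3=1 S4=-3 blocked=[4]
Op 13: conn=38 S1=27 S2=46 S3=-10 S4=-3 blocked=[3, 4]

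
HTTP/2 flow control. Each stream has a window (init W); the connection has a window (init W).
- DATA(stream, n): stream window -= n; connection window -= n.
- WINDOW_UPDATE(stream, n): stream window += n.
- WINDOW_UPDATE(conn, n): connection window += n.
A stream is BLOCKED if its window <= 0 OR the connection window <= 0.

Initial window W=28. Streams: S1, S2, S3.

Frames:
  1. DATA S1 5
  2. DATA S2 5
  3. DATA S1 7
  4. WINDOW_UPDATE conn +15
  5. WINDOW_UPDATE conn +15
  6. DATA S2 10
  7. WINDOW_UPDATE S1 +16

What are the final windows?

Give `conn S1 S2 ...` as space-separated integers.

Op 1: conn=23 S1=23 S2=28 S3=28 blocked=[]
Op 2: conn=18 S1=23 S2=23 S3=28 blocked=[]
Op 3: conn=11 S1=16 S2=23 S3=28 blocked=[]
Op 4: conn=26 S1=16 S2=23 S3=28 blocked=[]
Op 5: conn=41 S1=16 S2=23 S3=28 blocked=[]
Op 6: conn=31 S1=16 S2=13 S3=28 blocked=[]
Op 7: conn=31 S1=32 S2=13 S3=28 blocked=[]

Answer: 31 32 13 28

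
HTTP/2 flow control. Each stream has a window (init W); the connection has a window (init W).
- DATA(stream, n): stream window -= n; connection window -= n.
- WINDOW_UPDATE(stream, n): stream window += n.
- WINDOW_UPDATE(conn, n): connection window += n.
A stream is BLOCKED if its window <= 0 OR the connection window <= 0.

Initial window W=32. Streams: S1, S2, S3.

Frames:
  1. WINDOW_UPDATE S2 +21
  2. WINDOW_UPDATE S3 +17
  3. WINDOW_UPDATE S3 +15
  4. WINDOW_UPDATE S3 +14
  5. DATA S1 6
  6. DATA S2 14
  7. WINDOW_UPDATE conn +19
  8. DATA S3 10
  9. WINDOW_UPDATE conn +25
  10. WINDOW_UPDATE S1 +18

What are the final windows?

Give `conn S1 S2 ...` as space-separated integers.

Op 1: conn=32 S1=32 S2=53 S3=32 blocked=[]
Op 2: conn=32 S1=32 S2=53 S3=49 blocked=[]
Op 3: conn=32 S1=32 S2=53 S3=64 blocked=[]
Op 4: conn=32 S1=32 S2=53 S3=78 blocked=[]
Op 5: conn=26 S1=26 S2=53 S3=78 blocked=[]
Op 6: conn=12 S1=26 S2=39 S3=78 blocked=[]
Op 7: conn=31 S1=26 S2=39 S3=78 blocked=[]
Op 8: conn=21 S1=26 S2=39 S3=68 blocked=[]
Op 9: conn=46 S1=26 S2=39 S3=68 blocked=[]
Op 10: conn=46 S1=44 S2=39 S3=68 blocked=[]

Answer: 46 44 39 68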